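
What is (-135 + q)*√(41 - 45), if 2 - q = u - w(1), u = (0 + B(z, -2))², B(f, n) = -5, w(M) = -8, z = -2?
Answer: -332*I ≈ -332.0*I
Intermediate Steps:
u = 25 (u = (0 - 5)² = (-5)² = 25)
q = -31 (q = 2 - (25 - 1*(-8)) = 2 - (25 + 8) = 2 - 1*33 = 2 - 33 = -31)
(-135 + q)*√(41 - 45) = (-135 - 31)*√(41 - 45) = -332*I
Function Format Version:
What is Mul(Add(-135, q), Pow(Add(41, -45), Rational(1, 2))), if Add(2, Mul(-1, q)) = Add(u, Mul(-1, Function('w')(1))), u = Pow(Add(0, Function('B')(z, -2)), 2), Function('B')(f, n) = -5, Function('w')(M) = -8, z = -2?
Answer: Mul(-332, I) ≈ Mul(-332.00, I)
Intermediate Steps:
u = 25 (u = Pow(Add(0, -5), 2) = Pow(-5, 2) = 25)
q = -31 (q = Add(2, Mul(-1, Add(25, Mul(-1, -8)))) = Add(2, Mul(-1, Add(25, 8))) = Add(2, Mul(-1, 33)) = Add(2, -33) = -31)
Mul(Add(-135, q), Pow(Add(41, -45), Rational(1, 2))) = Mul(Add(-135, -31), Pow(Add(41, -45), Rational(1, 2))) = Mul(-166, Pow(-4, Rational(1, 2))) = Mul(-166, Mul(2, I)) = Mul(-332, I)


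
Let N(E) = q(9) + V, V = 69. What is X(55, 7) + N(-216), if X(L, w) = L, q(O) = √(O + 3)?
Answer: 124 + 2*√3 ≈ 127.46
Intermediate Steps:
q(O) = √(3 + O)
N(E) = 69 + 2*√3 (N(E) = √(3 + 9) + 69 = √12 + 69 = 2*√3 + 69 = 69 + 2*√3)
X(55, 7) + N(-216) = 55 + (69 + 2*√3) = 124 + 2*√3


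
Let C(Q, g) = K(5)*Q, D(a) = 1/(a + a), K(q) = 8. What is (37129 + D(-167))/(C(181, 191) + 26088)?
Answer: 12401085/9197024 ≈ 1.3484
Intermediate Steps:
D(a) = 1/(2*a)
C(Q, g) = 8*Q
(37129 + D(-167))/(C(181, 191) + 26088) = (37129 + (½)/(-167))/(8*181 + 26088) = (37129 + (½)*(-1/167))/(1448 + 26088) = (37129 - 1/334)/27536 = (12401085/334)*(1/27536) = 12401085/9197024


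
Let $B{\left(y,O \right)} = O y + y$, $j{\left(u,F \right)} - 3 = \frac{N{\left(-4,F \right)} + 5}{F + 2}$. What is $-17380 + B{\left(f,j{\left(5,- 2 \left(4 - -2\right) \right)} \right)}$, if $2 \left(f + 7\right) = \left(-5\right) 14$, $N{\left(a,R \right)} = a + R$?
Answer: $- \frac{87971}{5} \approx -17594.0$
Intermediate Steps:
$N{\left(a,R \right)} = R + a$
$f = -42$ ($f = -7 + \frac{\left(-5\right) 14}{2} = -7 + \frac{1}{2} \left(-70\right) = -7 - 35 = -42$)
$j{\left(u,F \right)} = 3 + \frac{1 + F}{2 + F}$ ($j{\left(u,F \right)} = 3 + \frac{\left(F - 4\right) + 5}{F + 2} = 3 + \frac{\left(-4 + F\right) + 5}{2 + F} = 3 + \frac{1 + F}{2 + F}$)
$B{\left(y,O \right)} = y + O y$
$-17380 + B{\left(f,j{\left(5,- 2 \left(4 - -2\right) \right)} \right)} = -17380 - 42 \left(1 + \frac{7 + 4 \left(- 2 \left(4 - -2\right)\right)}{2 - 2 \left(4 - -2\right)}\right) = -17380 - 42 \left(1 + \frac{7 + 4 \left(- 2 \left(4 + 2\right)\right)}{2 - 2 \left(4 + 2\right)}\right) = -17380 - 42 \left(1 + \frac{7 + 4 \left(\left(-2\right) 6\right)}{2 - 12}\right) = -17380 - 42 \left(1 + \frac{7 + 4 \left(-12\right)}{2 - 12}\right) = -17380 - 42 \left(1 + \frac{7 - 48}{-10}\right) = -17380 - 42 \left(1 - - \frac{41}{10}\right) = -17380 - 42 \left(1 + \frac{41}{10}\right) = -17380 - \frac{1071}{5} = - \frac{87971}{5}$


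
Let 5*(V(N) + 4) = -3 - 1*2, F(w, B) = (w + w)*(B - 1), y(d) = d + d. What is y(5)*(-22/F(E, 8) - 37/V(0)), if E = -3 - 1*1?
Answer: 1091/14 ≈ 77.929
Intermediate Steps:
E = -4 (E = -3 - 1 = -4)
y(d) = 2*d
F(w, B) = 2*w*(-1 + B) (F(w, B) = (2*w)*(-1 + B) = 2*w*(-1 + B))
V(N) = -5 (V(N) = -4 + (-3 - 1*2)/5 = -4 + (-3 - 2)/5 = -4 + (1/5)*(-5) = -4 - 1 = -5)
y(5)*(-22/F(E, 8) - 37/V(0)) = (2*5)*(-22*(-1/(8*(-1 + 8))) - 37/(-5)) = 10*(-22/(2*(-4)*7) - 37*(-1/5)) = 10*(-22/(-56) + 37/5) = 10*(-22*(-1/56) + 37/5) = 10*(11/28 + 37/5) = 10*(1091/140) = 1091/14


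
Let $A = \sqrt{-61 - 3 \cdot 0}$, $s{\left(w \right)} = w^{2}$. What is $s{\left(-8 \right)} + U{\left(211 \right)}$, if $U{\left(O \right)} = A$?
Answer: $64 + i \sqrt{61} \approx 64.0 + 7.8102 i$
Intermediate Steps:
$A = i \sqrt{61}$ ($A = \sqrt{-61 - 0} = \sqrt{-61 + 0} = \sqrt{-61} = i \sqrt{61} \approx 7.8102 i$)
$U{\left(O \right)} = i \sqrt{61}$
$s{\left(-8 \right)} + U{\left(211 \right)} = \left(-8\right)^{2} + i \sqrt{61} = 64 + i \sqrt{61}$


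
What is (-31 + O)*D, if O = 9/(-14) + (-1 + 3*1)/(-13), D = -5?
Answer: 28935/182 ≈ 158.98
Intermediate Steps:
O = -145/182 (O = 9*(-1/14) + (-1 + 3)*(-1/13) = -9/14 + 2*(-1/13) = -9/14 - 2/13 = -145/182 ≈ -0.79670)
(-31 + O)*D = (-31 - 145/182)*(-5) = -5787/182*(-5) = 28935/182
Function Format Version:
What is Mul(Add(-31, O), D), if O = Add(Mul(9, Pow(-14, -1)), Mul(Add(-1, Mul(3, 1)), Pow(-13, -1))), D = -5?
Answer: Rational(28935, 182) ≈ 158.98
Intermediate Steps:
O = Rational(-145, 182) (O = Add(Mul(9, Rational(-1, 14)), Mul(Add(-1, 3), Rational(-1, 13))) = Add(Rational(-9, 14), Mul(2, Rational(-1, 13))) = Add(Rational(-9, 14), Rational(-2, 13)) = Rational(-145, 182) ≈ -0.79670)
Mul(Add(-31, O), D) = Mul(Add(-31, Rational(-145, 182)), -5) = Mul(Rational(-5787, 182), -5) = Rational(28935, 182)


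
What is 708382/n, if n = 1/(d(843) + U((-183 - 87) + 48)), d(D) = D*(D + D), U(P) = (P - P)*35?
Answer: 1006821919836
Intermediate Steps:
U(P) = 0 (U(P) = 0*35 = 0)
d(D) = 2*D² (d(D) = D*(2*D) = 2*D²)
n = 1/1421298 (n = 1/(2*843² + 0) = 1/(2*710649 + 0) = 1/(1421298 + 0) = 1/1421298 ≈ 7.0358e-7)
708382/n = 708382/(1/1421298) = 708382*1421298 = 1006821919836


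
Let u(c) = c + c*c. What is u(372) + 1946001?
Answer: 2084757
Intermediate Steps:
u(c) = c + c²
u(372) + 1946001 = 372*(1 + 372) + 1946001 = 372*373 + 1946001 = 138756 + 1946001 = 2084757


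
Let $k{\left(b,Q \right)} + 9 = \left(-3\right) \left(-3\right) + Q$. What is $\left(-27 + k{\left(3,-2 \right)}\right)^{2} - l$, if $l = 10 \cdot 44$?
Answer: $401$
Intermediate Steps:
$k{\left(b,Q \right)} = Q$ ($k{\left(b,Q \right)} = -9 + \left(\left(-3\right) \left(-3\right) + Q\right) = -9 + \left(9 + Q\right) = Q$)
$l = 440$
$\left(-27 + k{\left(3,-2 \right)}\right)^{2} - l = \left(-27 - 2\right)^{2} - 440 = \left(-29\right)^{2} - 440 = 841 - 440 = 401$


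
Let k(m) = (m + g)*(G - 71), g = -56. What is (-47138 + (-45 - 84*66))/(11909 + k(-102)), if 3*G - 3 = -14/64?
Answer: -2530896/1103065 ≈ -2.2944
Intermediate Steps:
G = 89/96 (G = 1 + (-14/64)/3 = 1 + (-14*1/64)/3 = 1 + (1/3)*(-7/32) = 1 - 7/96 = 89/96 ≈ 0.92708)
k(m) = 47089/12 - 6727*m/96 (k(m) = (m - 56)*(89/96 - 71) = (-56 + m)*(-6727/96) = 47089/12 - 6727*m/96)
(-47138 + (-45 - 84*66))/(11909 + k(-102)) = (-47138 + (-45 - 84*66))/(11909 + (47089/12 - 6727/96*(-102))) = (-47138 + (-45 - 5544))/(11909 + (47089/12 + 114359/16)) = (-47138 - 5589)/(11909 + 531433/48) = -52727/1103065/48 = -52727*48/1103065 = -2530896/1103065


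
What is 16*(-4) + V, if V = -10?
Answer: -74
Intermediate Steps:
16*(-4) + V = 16*(-4) - 10 = -64 - 10 = -74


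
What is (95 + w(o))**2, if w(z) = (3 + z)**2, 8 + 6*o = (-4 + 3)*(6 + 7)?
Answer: 145161/16 ≈ 9072.6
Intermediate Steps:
o = -7/2 (o = -4/3 + ((-4 + 3)*(6 + 7))/6 = -4/3 + (-1*13)/6 = -4/3 + (1/6)*(-13) = -4/3 - 13/6 = -7/2 ≈ -3.5000)
(95 + w(o))**2 = (95 + (3 - 7/2)**2)**2 = (95 + (-1/2)**2)**2 = (95 + 1/4)**2 = (381/4)**2 = 145161/16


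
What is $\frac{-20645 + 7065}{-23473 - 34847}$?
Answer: $\frac{679}{2916} \approx 0.23285$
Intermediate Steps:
$\frac{-20645 + 7065}{-23473 - 34847} = - \frac{13580}{-58320} = \left(-13580\right) \left(- \frac{1}{58320}\right) = \frac{679}{2916}$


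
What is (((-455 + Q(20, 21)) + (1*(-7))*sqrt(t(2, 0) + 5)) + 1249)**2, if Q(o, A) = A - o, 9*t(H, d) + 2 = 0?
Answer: 5690332/9 - 3710*sqrt(43) ≈ 6.0793e+5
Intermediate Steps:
t(H, d) = -2/9 (t(H, d) = -2/9 + (1/9)*0 = -2/9 + 0 = -2/9)
(((-455 + Q(20, 21)) + (1*(-7))*sqrt(t(2, 0) + 5)) + 1249)**2 = (((-455 + (21 - 1*20)) + (1*(-7))*sqrt(-2/9 + 5)) + 1249)**2 = (((-455 + (21 - 20)) - 7*sqrt(43)/3) + 1249)**2 = (((-455 + 1) - 7*sqrt(43)/3) + 1249)**2 = ((-454 - 7*sqrt(43)/3) + 1249)**2 = (795 - 7*sqrt(43)/3)**2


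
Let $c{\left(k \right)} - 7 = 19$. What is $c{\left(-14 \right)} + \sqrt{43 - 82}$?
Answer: $26 + i \sqrt{39} \approx 26.0 + 6.245 i$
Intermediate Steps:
$c{\left(k \right)} = 26$ ($c{\left(k \right)} = 7 + 19 = 26$)
$c{\left(-14 \right)} + \sqrt{43 - 82} = 26 + \sqrt{43 - 82} = 26 + \sqrt{-39} = 26 + i \sqrt{39}$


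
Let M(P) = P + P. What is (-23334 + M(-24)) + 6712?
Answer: -16670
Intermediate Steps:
M(P) = 2*P
(-23334 + M(-24)) + 6712 = (-23334 + 2*(-24)) + 6712 = (-23334 - 48) + 6712 = -23382 + 6712 = -16670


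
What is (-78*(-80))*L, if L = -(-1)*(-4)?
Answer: -24960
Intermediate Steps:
L = -4 (L = -1*4 = -4)
(-78*(-80))*L = -78*(-80)*(-4) = 6240*(-4) = -24960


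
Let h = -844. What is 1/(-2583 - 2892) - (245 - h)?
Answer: -5962276/5475 ≈ -1089.0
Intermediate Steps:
1/(-2583 - 2892) - (245 - h) = 1/(-2583 - 2892) - (245 - 1*(-844)) = 1/(-5475) - (245 + 844) = -1/5475 - 1*1089 = -1/5475 - 1089 = -5962276/5475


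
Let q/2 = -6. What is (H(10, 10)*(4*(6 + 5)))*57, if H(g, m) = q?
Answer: -30096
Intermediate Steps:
q = -12 (q = 2*(-6) = -12)
H(g, m) = -12
(H(10, 10)*(4*(6 + 5)))*57 = -48*(6 + 5)*57 = -48*11*57 = -12*44*57 = -528*57 = -30096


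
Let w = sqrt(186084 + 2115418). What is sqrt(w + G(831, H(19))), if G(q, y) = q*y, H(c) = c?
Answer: sqrt(15789 + sqrt(2301502)) ≈ 131.55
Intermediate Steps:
w = sqrt(2301502) ≈ 1517.1
sqrt(w + G(831, H(19))) = sqrt(sqrt(2301502) + 831*19) = sqrt(sqrt(2301502) + 15789) = sqrt(15789 + sqrt(2301502))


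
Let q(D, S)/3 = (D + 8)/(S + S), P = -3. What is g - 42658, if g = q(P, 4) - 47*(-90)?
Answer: -307409/8 ≈ -38426.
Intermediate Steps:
q(D, S) = 3*(8 + D)/(2*S) (q(D, S) = 3*((D + 8)/(S + S)) = 3*((8 + D)/((2*S))) = 3*((8 + D)*(1/(2*S))) = 3*((8 + D)/(2*S)) = 3*(8 + D)/(2*S))
g = 33855/8 (g = (3/2)*(8 - 3)/4 - 47*(-90) = (3/2)*(1/4)*5 + 4230 = 15/8 + 4230 = 33855/8 ≈ 4231.9)
g - 42658 = 33855/8 - 42658 = -307409/8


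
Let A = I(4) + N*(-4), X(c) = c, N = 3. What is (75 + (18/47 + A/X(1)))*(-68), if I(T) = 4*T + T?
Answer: -266492/47 ≈ -5670.0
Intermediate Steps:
I(T) = 5*T
A = 8 (A = 5*4 + 3*(-4) = 20 - 12 = 8)
(75 + (18/47 + A/X(1)))*(-68) = (75 + (18/47 + 8/1))*(-68) = (75 + (18*(1/47) + 8*1))*(-68) = (75 + (18/47 + 8))*(-68) = (75 + 394/47)*(-68) = (3919/47)*(-68) = -266492/47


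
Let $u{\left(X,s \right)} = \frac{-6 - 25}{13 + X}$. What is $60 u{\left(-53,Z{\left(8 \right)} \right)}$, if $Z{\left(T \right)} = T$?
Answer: $\frac{93}{2} \approx 46.5$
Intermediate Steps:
$u{\left(X,s \right)} = - \frac{31}{13 + X}$
$60 u{\left(-53,Z{\left(8 \right)} \right)} = 60 \left(- \frac{31}{13 - 53}\right) = 60 \left(- \frac{31}{-40}\right) = 60 \left(\left(-31\right) \left(- \frac{1}{40}\right)\right) = 60 \cdot \frac{31}{40} = \frac{93}{2}$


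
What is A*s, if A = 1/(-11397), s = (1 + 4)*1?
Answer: -5/11397 ≈ -0.00043871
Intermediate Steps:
s = 5 (s = 5*1 = 5)
A = -1/11397 ≈ -8.7742e-5
A*s = -1/11397*5 = -5/11397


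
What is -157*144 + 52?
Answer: -22556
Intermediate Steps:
-157*144 + 52 = -22608 + 52 = -22556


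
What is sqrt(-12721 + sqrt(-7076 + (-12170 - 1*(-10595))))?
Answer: sqrt(-12721 + I*sqrt(8651)) ≈ 0.4123 + 112.79*I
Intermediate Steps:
sqrt(-12721 + sqrt(-7076 + (-12170 - 1*(-10595)))) = sqrt(-12721 + sqrt(-7076 + (-12170 + 10595))) = sqrt(-12721 + sqrt(-7076 - 1575)) = sqrt(-12721 + sqrt(-8651)) = sqrt(-12721 + I*sqrt(8651))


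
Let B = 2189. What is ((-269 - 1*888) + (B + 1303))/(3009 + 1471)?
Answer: 467/896 ≈ 0.52120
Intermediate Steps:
((-269 - 1*888) + (B + 1303))/(3009 + 1471) = ((-269 - 1*888) + (2189 + 1303))/(3009 + 1471) = ((-269 - 888) + 3492)/4480 = (-1157 + 3492)*(1/4480) = 2335*(1/4480) = 467/896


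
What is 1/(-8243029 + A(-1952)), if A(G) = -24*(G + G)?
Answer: -1/8149333 ≈ -1.2271e-7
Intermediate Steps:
A(G) = -48*G
1/(-8243029 + A(-1952)) = 1/(-8243029 - 48*(-1952)) = 1/(-8243029 + 93696) = 1/(-8149333) = -1/8149333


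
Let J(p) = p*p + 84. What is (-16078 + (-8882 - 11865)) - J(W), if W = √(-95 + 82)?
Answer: -36896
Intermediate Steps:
W = I*√13 (W = √(-13) = I*√13 ≈ 3.6056*I)
J(p) = 84 + p² (J(p) = p² + 84 = 84 + p²)
(-16078 + (-8882 - 11865)) - J(W) = (-16078 + (-8882 - 11865)) - (84 + (I*√13)²) = (-16078 - 20747) - (84 - 13) = -36825 - 1*71 = -36825 - 71 = -36896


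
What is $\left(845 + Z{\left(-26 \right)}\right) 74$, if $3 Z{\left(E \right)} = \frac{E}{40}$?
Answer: $\frac{1875419}{30} \approx 62514.0$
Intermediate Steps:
$Z{\left(E \right)} = \frac{E}{120}$ ($Z{\left(E \right)} = \frac{E \frac{1}{40}}{3} = \frac{\frac{1}{40} E}{3} = \frac{E}{120}$)
$\left(845 + Z{\left(-26 \right)}\right) 74 = \left(845 + \frac{1}{120} \left(-26\right)\right) 74 = \left(845 - \frac{13}{60}\right) 74 = \frac{50687}{60} \cdot 74 = \frac{1875419}{30}$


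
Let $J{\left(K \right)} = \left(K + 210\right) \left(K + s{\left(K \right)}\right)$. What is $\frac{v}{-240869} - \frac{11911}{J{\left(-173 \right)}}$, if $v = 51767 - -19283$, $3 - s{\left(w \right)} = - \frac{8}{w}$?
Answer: $\frac{418999874707}{262177716954} \approx 1.5982$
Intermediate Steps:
$s{\left(w \right)} = 3 + \frac{8}{w}$ ($s{\left(w \right)} = 3 - - \frac{8}{w} = 3 + \frac{8}{w}$)
$v = 71050$ ($v = 51767 + 19283 = 71050$)
$J{\left(K \right)} = \left(210 + K\right) \left(3 + K + \frac{8}{K}\right)$ ($J{\left(K \right)} = \left(K + 210\right) \left(K + \left(3 + \frac{8}{K}\right)\right) = \left(210 + K\right) \left(3 + K + \frac{8}{K}\right)$)
$\frac{v}{-240869} - \frac{11911}{J{\left(-173 \right)}} = \frac{71050}{-240869} - \frac{11911}{638 + \left(-173\right)^{2} + 213 \left(-173\right) + \frac{1680}{-173}} = 71050 \left(- \frac{1}{240869}\right) - \frac{11911}{638 + 29929 - 36849 + 1680 \left(- \frac{1}{173}\right)} = - \frac{71050}{240869} - \frac{11911}{638 + 29929 - 36849 - \frac{1680}{173}} = - \frac{71050}{240869} - \frac{11911}{- \frac{1088466}{173}} = - \frac{71050}{240869} - - \frac{2060603}{1088466} = - \frac{71050}{240869} + \frac{2060603}{1088466} = \frac{418999874707}{262177716954}$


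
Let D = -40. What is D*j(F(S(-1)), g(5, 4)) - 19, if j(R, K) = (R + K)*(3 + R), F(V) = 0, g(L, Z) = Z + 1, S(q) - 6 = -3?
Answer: -619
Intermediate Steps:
S(q) = 3 (S(q) = 6 - 3 = 3)
g(L, Z) = 1 + Z
j(R, K) = (3 + R)*(K + R) (j(R, K) = (K + R)*(3 + R) = (3 + R)*(K + R))
D*j(F(S(-1)), g(5, 4)) - 19 = -40*(0² + 3*(1 + 4) + 3*0 + (1 + 4)*0) - 19 = -40*(0 + 3*5 + 0 + 5*0) - 19 = -40*(0 + 15 + 0 + 0) - 19 = -40*15 - 19 = -600 - 19 = -619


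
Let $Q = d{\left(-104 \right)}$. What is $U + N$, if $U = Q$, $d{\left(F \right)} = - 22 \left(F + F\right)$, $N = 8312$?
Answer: $12888$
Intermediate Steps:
$d{\left(F \right)} = - 44 F$ ($d{\left(F \right)} = - 22 \cdot 2 F = - 44 F$)
$Q = 4576$ ($Q = \left(-44\right) \left(-104\right) = 4576$)
$U = 4576$
$U + N = 4576 + 8312 = 12888$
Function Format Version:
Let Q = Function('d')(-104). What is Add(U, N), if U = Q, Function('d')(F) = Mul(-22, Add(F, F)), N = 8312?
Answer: 12888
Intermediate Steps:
Function('d')(F) = Mul(-44, F) (Function('d')(F) = Mul(-22, Mul(2, F)) = Mul(-44, F))
Q = 4576 (Q = Mul(-44, -104) = 4576)
U = 4576
Add(U, N) = Add(4576, 8312) = 12888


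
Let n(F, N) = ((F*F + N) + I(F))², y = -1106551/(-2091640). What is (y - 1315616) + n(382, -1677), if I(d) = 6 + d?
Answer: 43752857770795311/2091640 ≈ 2.0918e+10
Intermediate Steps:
y = 1106551/2091640 (y = -1106551*(-1/2091640) = 1106551/2091640 ≈ 0.52904)
n(F, N) = (6 + F + N + F²)² (n(F, N) = ((F*F + N) + (6 + F))² = ((F² + N) + (6 + F))² = ((N + F²) + (6 + F))² = (6 + F + N + F²)²)
(y - 1315616) + n(382, -1677) = (1106551/2091640 - 1315616) + (6 + 382 - 1677 + 382²)² = -2751793943689/2091640 + (6 + 382 - 1677 + 145924)² = -2751793943689/2091640 + 144635² = -2751793943689/2091640 + 20919283225 = 43752857770795311/2091640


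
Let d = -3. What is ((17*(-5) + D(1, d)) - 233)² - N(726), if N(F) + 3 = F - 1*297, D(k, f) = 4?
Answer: 98170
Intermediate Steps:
N(F) = -300 + F (N(F) = -3 + (F - 1*297) = -3 + (F - 297) = -3 + (-297 + F) = -300 + F)
((17*(-5) + D(1, d)) - 233)² - N(726) = ((17*(-5) + 4) - 233)² - (-300 + 726) = ((-85 + 4) - 233)² - 1*426 = (-81 - 233)² - 426 = (-314)² - 426 = 98596 - 426 = 98170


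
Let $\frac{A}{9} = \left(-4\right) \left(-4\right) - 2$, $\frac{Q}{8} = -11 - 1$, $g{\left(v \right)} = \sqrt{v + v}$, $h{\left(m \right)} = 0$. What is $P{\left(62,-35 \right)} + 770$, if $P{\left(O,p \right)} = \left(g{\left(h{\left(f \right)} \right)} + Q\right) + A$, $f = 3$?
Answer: $800$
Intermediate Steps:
$g{\left(v \right)} = \sqrt{2} \sqrt{v}$ ($g{\left(v \right)} = \sqrt{2 v} = \sqrt{2} \sqrt{v}$)
$Q = -96$ ($Q = 8 \left(-11 - 1\right) = 8 \left(-12\right) = -96$)
$A = 126$ ($A = 9 \left(\left(-4\right) \left(-4\right) - 2\right) = 9 \left(16 - 2\right) = 9 \cdot 14 = 126$)
$P{\left(O,p \right)} = 30$ ($P{\left(O,p \right)} = \left(\sqrt{2} \sqrt{0} - 96\right) + 126 = \left(\sqrt{2} \cdot 0 - 96\right) + 126 = \left(0 - 96\right) + 126 = -96 + 126 = 30$)
$P{\left(62,-35 \right)} + 770 = 30 + 770 = 800$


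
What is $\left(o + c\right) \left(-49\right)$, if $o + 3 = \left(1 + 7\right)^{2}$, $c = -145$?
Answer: $4116$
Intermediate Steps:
$o = 61$ ($o = -3 + \left(1 + 7\right)^{2} = -3 + 8^{2} = -3 + 64 = 61$)
$\left(o + c\right) \left(-49\right) = \left(61 - 145\right) \left(-49\right) = \left(-84\right) \left(-49\right) = 4116$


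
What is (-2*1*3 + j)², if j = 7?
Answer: 1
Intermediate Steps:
(-2*1*3 + j)² = (-2*1*3 + 7)² = (-2*3 + 7)² = (-6 + 7)² = 1² = 1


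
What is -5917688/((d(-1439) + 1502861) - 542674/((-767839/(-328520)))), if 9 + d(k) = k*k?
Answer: -267284213896/150920556251 ≈ -1.7710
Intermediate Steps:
d(k) = -9 + k² (d(k) = -9 + k*k = -9 + k²)
-5917688/((d(-1439) + 1502861) - 542674/((-767839/(-328520)))) = -5917688/(((-9 + (-1439)²) + 1502861) - 542674/((-767839/(-328520)))) = -5917688/(((-9 + 2070721) + 1502861) - 542674/((-767839*(-1/328520)))) = -5917688/((2070712 + 1502861) - 542674/767839/328520) = -5917688/(3573573 - 542674*328520/767839) = -5917688/(3573573 - 10487015440/45167) = -5917688/150920556251/45167 = -5917688*45167/150920556251 = -267284213896/150920556251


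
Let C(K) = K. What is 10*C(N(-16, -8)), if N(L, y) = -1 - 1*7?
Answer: -80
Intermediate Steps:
N(L, y) = -8 (N(L, y) = -1 - 7 = -8)
10*C(N(-16, -8)) = 10*(-8) = -80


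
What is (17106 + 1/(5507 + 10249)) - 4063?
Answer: 205505509/15756 ≈ 13043.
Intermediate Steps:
(17106 + 1/(5507 + 10249)) - 4063 = (17106 + 1/15756) - 4063 = 269522137/15756 - 4063 = 205505509/15756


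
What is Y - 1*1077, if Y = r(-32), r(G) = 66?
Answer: -1011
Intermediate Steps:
Y = 66
Y - 1*1077 = 66 - 1*1077 = 66 - 1077 = -1011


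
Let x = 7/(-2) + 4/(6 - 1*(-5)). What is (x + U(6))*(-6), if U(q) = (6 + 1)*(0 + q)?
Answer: -2565/11 ≈ -233.18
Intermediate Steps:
U(q) = 7*q
x = -69/22 (x = 7*(-½) + 4/(6 + 5) = -7/2 + 4/11 = -69/22 ≈ -3.1364)
(x + U(6))*(-6) = (-69/22 + 7*6)*(-6) = (-69/22 + 42)*(-6) = (855/22)*(-6) = -2565/11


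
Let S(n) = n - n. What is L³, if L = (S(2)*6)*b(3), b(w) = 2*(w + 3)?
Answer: 0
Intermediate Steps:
b(w) = 6 + 2*w (b(w) = 2*(3 + w) = 6 + 2*w)
S(n) = 0
L = 0 (L = (0*6)*(6 + 2*3) = 0*(6 + 6) = 0*12 = 0)
L³ = 0³ = 0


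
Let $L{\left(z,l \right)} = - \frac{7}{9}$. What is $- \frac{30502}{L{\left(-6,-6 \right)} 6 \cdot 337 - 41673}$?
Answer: $\frac{91506}{129737} \approx 0.70532$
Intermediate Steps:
$L{\left(z,l \right)} = - \frac{7}{9}$ ($L{\left(z,l \right)} = \left(-7\right) \frac{1}{9} = - \frac{7}{9}$)
$- \frac{30502}{L{\left(-6,-6 \right)} 6 \cdot 337 - 41673} = - \frac{30502}{- \frac{7 \cdot 6 \cdot 337}{9} - 41673} = - \frac{30502}{\left(- \frac{7}{9}\right) 2022 - 41673} = - \frac{30502}{- \frac{4718}{3} - 41673} = - \frac{30502}{- \frac{129737}{3}} = \left(-30502\right) \left(- \frac{3}{129737}\right) = \frac{91506}{129737}$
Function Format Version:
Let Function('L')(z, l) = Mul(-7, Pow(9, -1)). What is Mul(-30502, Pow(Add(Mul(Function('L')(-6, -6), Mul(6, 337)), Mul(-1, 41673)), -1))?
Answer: Rational(91506, 129737) ≈ 0.70532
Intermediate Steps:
Function('L')(z, l) = Rational(-7, 9) (Function('L')(z, l) = Mul(-7, Rational(1, 9)) = Rational(-7, 9))
Mul(-30502, Pow(Add(Mul(Function('L')(-6, -6), Mul(6, 337)), Mul(-1, 41673)), -1)) = Mul(-30502, Pow(Add(Mul(Rational(-7, 9), Mul(6, 337)), Mul(-1, 41673)), -1)) = Mul(-30502, Pow(Add(Mul(Rational(-7, 9), 2022), -41673), -1)) = Mul(-30502, Pow(Add(Rational(-4718, 3), -41673), -1)) = Mul(-30502, Pow(Rational(-129737, 3), -1)) = Mul(-30502, Rational(-3, 129737)) = Rational(91506, 129737)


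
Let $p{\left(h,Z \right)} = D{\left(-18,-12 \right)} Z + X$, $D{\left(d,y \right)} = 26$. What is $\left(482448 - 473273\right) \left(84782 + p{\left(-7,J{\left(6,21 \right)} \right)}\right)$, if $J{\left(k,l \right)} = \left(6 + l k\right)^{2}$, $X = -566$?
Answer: $4929177000$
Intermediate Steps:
$J{\left(k,l \right)} = \left(6 + k l\right)^{2}$
$p{\left(h,Z \right)} = -566 + 26 Z$ ($p{\left(h,Z \right)} = 26 Z - 566 = -566 + 26 Z$)
$\left(482448 - 473273\right) \left(84782 + p{\left(-7,J{\left(6,21 \right)} \right)}\right) = \left(482448 - 473273\right) \left(84782 - \left(566 - 26 \left(6 + 6 \cdot 21\right)^{2}\right)\right) = 9175 \left(84782 - \left(566 - 26 \left(6 + 126\right)^{2}\right)\right) = 9175 \left(84782 - \left(566 - 26 \cdot 132^{2}\right)\right) = 9175 \left(84782 + \left(-566 + 26 \cdot 17424\right)\right) = 9175 \left(84782 + \left(-566 + 453024\right)\right) = 9175 \left(84782 + 452458\right) = 9175 \cdot 537240 = 4929177000$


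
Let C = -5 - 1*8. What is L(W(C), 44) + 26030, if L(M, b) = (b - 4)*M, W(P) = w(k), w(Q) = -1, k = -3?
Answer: 25990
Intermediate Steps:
C = -13 (C = -5 - 8 = -13)
W(P) = -1
L(M, b) = M*(-4 + b) (L(M, b) = (-4 + b)*M = M*(-4 + b))
L(W(C), 44) + 26030 = -(-4 + 44) + 26030 = -1*40 + 26030 = -40 + 26030 = 25990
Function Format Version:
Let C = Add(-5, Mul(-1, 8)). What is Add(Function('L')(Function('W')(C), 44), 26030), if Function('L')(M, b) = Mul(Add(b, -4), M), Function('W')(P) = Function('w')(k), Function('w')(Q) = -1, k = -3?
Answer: 25990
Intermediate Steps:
C = -13 (C = Add(-5, -8) = -13)
Function('W')(P) = -1
Function('L')(M, b) = Mul(M, Add(-4, b)) (Function('L')(M, b) = Mul(Add(-4, b), M) = Mul(M, Add(-4, b)))
Add(Function('L')(Function('W')(C), 44), 26030) = Add(Mul(-1, Add(-4, 44)), 26030) = Add(Mul(-1, 40), 26030) = Add(-40, 26030) = 25990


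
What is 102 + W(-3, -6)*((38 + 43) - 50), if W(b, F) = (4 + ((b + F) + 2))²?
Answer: 381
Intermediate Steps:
W(b, F) = (6 + F + b)² (W(b, F) = (4 + ((F + b) + 2))² = (4 + (2 + F + b))² = (6 + F + b)²)
102 + W(-3, -6)*((38 + 43) - 50) = 102 + (6 - 6 - 3)²*((38 + 43) - 50) = 102 + (-3)²*(81 - 50) = 102 + 9*31 = 102 + 279 = 381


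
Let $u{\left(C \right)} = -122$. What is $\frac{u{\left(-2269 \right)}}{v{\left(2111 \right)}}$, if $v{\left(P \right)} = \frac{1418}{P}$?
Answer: $- \frac{128771}{709} \approx -181.62$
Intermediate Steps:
$\frac{u{\left(-2269 \right)}}{v{\left(2111 \right)}} = - \frac{122}{1418 \cdot \frac{1}{2111}} = - \frac{122}{\frac{1418}{2111}} = \left(-122\right) \frac{2111}{1418} = - \frac{128771}{709}$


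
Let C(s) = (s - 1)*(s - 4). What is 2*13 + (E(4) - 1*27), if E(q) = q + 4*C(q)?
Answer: 3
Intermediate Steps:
C(s) = (-1 + s)*(-4 + s)
E(q) = 16 - 19*q + 4*q² (E(q) = q + 4*(4 + q² - 5*q) = q + (16 - 20*q + 4*q²) = 16 - 19*q + 4*q²)
2*13 + (E(4) - 1*27) = 2*13 + ((16 - 19*4 + 4*4²) - 1*27) = 26 + ((16 - 76 + 4*16) - 27) = 26 + ((16 - 76 + 64) - 27) = 26 + (4 - 27) = 26 - 23 = 3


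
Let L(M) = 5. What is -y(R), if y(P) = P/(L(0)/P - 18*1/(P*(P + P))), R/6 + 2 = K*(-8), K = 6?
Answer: -9000000/503 ≈ -17893.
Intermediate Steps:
R = -300 (R = -12 + 6*(6*(-8)) = -12 + 6*(-48) = -12 - 288 = -300)
y(P) = P/(-9/P**2 + 5/P) (y(P) = P/(5/P - 18*1/(P*(P + P))) = P/(5/P - 18*1/(2*P**2)) = P/(5/P - 9/P**2) = P/(-9/P**2 + 5/P))
-y(R) = -(-300)**3/(-9 + 5*(-300)) = -(-27000000)/(-9 - 1500) = -(-27000000)/(-1509) = -(-27000000)*(-1)/1509 = -1*9000000/503 = -9000000/503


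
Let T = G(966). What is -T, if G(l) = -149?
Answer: 149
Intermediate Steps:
T = -149
-T = -1*(-149) = 149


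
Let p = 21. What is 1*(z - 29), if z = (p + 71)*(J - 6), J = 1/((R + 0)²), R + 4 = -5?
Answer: -46969/81 ≈ -579.86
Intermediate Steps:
R = -9 (R = -4 - 5 = -9)
J = 1/81 (J = 1/((-9 + 0)²) = 1/((-9)²) = 1/81 ≈ 0.012346)
z = -44620/81 (z = (21 + 71)*(1/81 - 6) = 92*(-485/81) = -44620/81 ≈ -550.86)
1*(z - 29) = 1*(-44620/81 - 29) = 1*(-46969/81) = -46969/81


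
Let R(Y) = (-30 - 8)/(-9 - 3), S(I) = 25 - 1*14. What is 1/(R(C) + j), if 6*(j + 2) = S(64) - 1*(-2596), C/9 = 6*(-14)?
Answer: 3/1307 ≈ 0.0022953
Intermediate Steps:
S(I) = 11 (S(I) = 25 - 14 = 11)
C = -756 (C = 9*(6*(-14)) = 9*(-84) = -756)
j = 865/2 (j = -2 + (11 - 1*(-2596))/6 = -2 + (11 + 2596)/6 = -2 + (⅙)*2607 = -2 + 869/2 = 865/2 ≈ 432.50)
R(Y) = 19/6 (R(Y) = -38/(-12) = -38*(-1/12) = 19/6)
1/(R(C) + j) = 1/(19/6 + 865/2) = 1/(1307/3) = 3/1307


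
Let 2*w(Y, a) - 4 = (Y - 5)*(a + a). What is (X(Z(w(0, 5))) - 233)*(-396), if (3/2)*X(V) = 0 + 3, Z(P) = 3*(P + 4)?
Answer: 91476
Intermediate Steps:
w(Y, a) = 2 + a*(-5 + Y) (w(Y, a) = 2 + ((Y - 5)*(a + a))/2 = 2 + ((-5 + Y)*(2*a))/2 = 2 + (2*a*(-5 + Y))/2 = 2 + a*(-5 + Y))
Z(P) = 12 + 3*P (Z(P) = 3*(4 + P) = 12 + 3*P)
X(V) = 2 (X(V) = 2*(0 + 3)/3 = (2/3)*3 = 2)
(X(Z(w(0, 5))) - 233)*(-396) = (2 - 233)*(-396) = -231*(-396) = 91476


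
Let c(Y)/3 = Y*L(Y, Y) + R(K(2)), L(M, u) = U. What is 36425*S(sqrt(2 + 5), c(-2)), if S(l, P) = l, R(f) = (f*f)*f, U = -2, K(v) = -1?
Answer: 36425*sqrt(7) ≈ 96372.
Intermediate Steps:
R(f) = f**3 (R(f) = f**2*f = f**3)
L(M, u) = -2
c(Y) = -3 - 6*Y (c(Y) = 3*(Y*(-2) + (-1)**3) = 3*(-2*Y - 1) = 3*(-1 - 2*Y) = -3 - 6*Y)
36425*S(sqrt(2 + 5), c(-2)) = 36425*sqrt(2 + 5) = 36425*sqrt(7)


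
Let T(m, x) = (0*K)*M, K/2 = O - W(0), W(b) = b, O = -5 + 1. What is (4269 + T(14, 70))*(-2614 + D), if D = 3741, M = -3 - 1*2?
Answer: 4811163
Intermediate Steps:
M = -5 (M = -3 - 2 = -5)
O = -4
K = -8 (K = 2*(-4 - 1*0) = 2*(-4 + 0) = 2*(-4) = -8)
T(m, x) = 0 (T(m, x) = (0*(-8))*(-5) = 0*(-5) = 0)
(4269 + T(14, 70))*(-2614 + D) = (4269 + 0)*(-2614 + 3741) = 4269*1127 = 4811163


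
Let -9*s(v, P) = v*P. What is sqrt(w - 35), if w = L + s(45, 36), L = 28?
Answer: I*sqrt(187) ≈ 13.675*I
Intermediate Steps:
s(v, P) = -P*v/9 (s(v, P) = -v*P/9 = -P*v/9)
w = -152 (w = 28 - 1/9*36*45 = 28 - 180 = -152)
sqrt(w - 35) = sqrt(-152 - 35) = sqrt(-187) = I*sqrt(187)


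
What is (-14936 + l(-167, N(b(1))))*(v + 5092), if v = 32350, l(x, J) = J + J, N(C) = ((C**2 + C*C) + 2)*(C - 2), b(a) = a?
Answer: -559533248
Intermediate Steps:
N(C) = (-2 + C)*(2 + 2*C**2) (N(C) = ((C**2 + C**2) + 2)*(-2 + C) = (2*C**2 + 2)*(-2 + C) = (2 + 2*C**2)*(-2 + C) = (-2 + C)*(2 + 2*C**2))
l(x, J) = 2*J
(-14936 + l(-167, N(b(1))))*(v + 5092) = (-14936 + 2*(-4 - 4*1**2 + 2*1 + 2*1**3))*(32350 + 5092) = (-14936 + 2*(-4 - 4*1 + 2 + 2*1))*37442 = (-14936 + 2*(-4 - 4 + 2 + 2))*37442 = (-14936 + 2*(-4))*37442 = (-14936 - 8)*37442 = -14944*37442 = -559533248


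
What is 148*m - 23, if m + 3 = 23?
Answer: 2937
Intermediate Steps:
m = 20 (m = -3 + 23 = 20)
148*m - 23 = 148*20 - 23 = 2960 - 23 = 2937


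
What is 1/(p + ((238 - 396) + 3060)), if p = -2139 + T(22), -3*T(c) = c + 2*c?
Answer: 1/741 ≈ 0.0013495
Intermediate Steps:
T(c) = -c (T(c) = -(c + 2*c)/3 = -c)
p = -2161 (p = -2139 - 1*22 = -2139 - 22 = -2161)
1/(p + ((238 - 396) + 3060)) = 1/(-2161 + ((238 - 396) + 3060)) = 1/(-2161 + (-158 + 3060)) = 1/(-2161 + 2902) = 1/741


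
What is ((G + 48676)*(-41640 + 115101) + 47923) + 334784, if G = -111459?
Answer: -4611719256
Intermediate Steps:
((G + 48676)*(-41640 + 115101) + 47923) + 334784 = ((-111459 + 48676)*(-41640 + 115101) + 47923) + 334784 = (-62783*73461 + 47923) + 334784 = (-4612101963 + 47923) + 334784 = -4612054040 + 334784 = -4611719256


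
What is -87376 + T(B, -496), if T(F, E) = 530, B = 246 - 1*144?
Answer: -86846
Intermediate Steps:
B = 102 (B = 246 - 144 = 102)
-87376 + T(B, -496) = -87376 + 530 = -86846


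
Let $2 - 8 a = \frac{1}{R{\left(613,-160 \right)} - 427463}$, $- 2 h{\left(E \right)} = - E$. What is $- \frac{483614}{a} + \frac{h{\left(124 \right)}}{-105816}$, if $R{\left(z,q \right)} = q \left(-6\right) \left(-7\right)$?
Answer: $- \frac{88875695373068945}{45943561236} \approx -1.9345 \cdot 10^{6}$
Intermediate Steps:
$R{\left(z,q \right)} = 42 q$ ($R{\left(z,q \right)} = - 6 q \left(-7\right) = 42 q$)
$h{\left(E \right)} = \frac{E}{2}$ ($h{\left(E \right)} = - \frac{\left(-1\right) E}{2} = \frac{E}{2}$)
$a = \frac{868367}{3473464}$ ($a = \frac{1}{4} - \frac{1}{8 \left(42 \left(-160\right) - 427463\right)} = \frac{1}{4} - \frac{1}{8 \left(-6720 - 427463\right)} = \frac{1}{4} - \frac{1}{8 \left(-434183\right)} = \frac{1}{4} - - \frac{1}{3473464} = \frac{1}{4} + \frac{1}{3473464} = \frac{868367}{3473464} \approx 0.25$)
$- \frac{483614}{a} + \frac{h{\left(124 \right)}}{-105816} = - \frac{483614}{\frac{868367}{3473464}} + \frac{\frac{1}{2} \cdot 124}{-105816} = \left(-483614\right) \frac{3473464}{868367} + 62 \left(- \frac{1}{105816}\right) = - \frac{1679815818896}{868367} - \frac{31}{52908} = - \frac{88875695373068945}{45943561236}$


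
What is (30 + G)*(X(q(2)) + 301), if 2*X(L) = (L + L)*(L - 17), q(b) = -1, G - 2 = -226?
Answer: -61886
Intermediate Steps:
G = -224 (G = 2 - 226 = -224)
X(L) = L*(-17 + L) (X(L) = ((L + L)*(L - 17))/2 = ((2*L)*(-17 + L))/2 = (2*L*(-17 + L))/2 = L*(-17 + L))
(30 + G)*(X(q(2)) + 301) = (30 - 224)*(-(-17 - 1) + 301) = -194*(-1*(-18) + 301) = -194*(18 + 301) = -194*319 = -61886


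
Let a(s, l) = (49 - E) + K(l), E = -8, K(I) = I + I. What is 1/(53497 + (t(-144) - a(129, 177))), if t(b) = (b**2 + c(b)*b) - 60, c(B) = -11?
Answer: 1/75346 ≈ 1.3272e-5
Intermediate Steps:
K(I) = 2*I
a(s, l) = 57 + 2*l (a(s, l) = (49 - 1*(-8)) + 2*l = (49 + 8) + 2*l = 57 + 2*l)
t(b) = -60 + b**2 - 11*b (t(b) = (b**2 - 11*b) - 60 = -60 + b**2 - 11*b)
1/(53497 + (t(-144) - a(129, 177))) = 1/(53497 + ((-60 + (-144)**2 - 11*(-144)) - (57 + 2*177))) = 1/(53497 + ((-60 + 20736 + 1584) - (57 + 354))) = 1/(53497 + (22260 - 1*411)) = 1/(53497 + (22260 - 411)) = 1/(53497 + 21849) = 1/75346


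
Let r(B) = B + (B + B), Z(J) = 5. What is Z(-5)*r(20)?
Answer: 300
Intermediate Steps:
r(B) = 3*B (r(B) = B + 2*B = 3*B)
Z(-5)*r(20) = 5*(3*20) = 5*60 = 300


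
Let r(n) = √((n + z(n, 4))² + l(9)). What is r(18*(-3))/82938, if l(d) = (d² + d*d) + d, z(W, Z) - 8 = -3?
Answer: √643/41469 ≈ 0.00061148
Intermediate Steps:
z(W, Z) = 5 (z(W, Z) = 8 - 3 = 5)
l(d) = d + 2*d² (l(d) = (d² + d²) + d = 2*d² + d = d + 2*d²)
r(n) = √(171 + (5 + n)²) (r(n) = √((n + 5)² + 9*(1 + 2*9)) = √((5 + n)² + 9*(1 + 18)) = √((5 + n)² + 9*19) = √((5 + n)² + 171) = √(171 + (5 + n)²))
r(18*(-3))/82938 = √(171 + (5 + 18*(-3))²)/82938 = √(171 + (5 - 54)²)*(1/82938) = √(171 + (-49)²)*(1/82938) = √(171 + 2401)*(1/82938) = √2572*(1/82938) = (2*√643)*(1/82938) = √643/41469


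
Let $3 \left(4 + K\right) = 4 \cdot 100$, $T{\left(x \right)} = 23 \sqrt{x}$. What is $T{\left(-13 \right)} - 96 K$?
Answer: $-12416 + 23 i \sqrt{13} \approx -12416.0 + 82.928 i$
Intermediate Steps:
$K = \frac{388}{3}$ ($K = -4 + \frac{4 \cdot 100}{3} = -4 + \frac{1}{3} \cdot 400 = -4 + \frac{400}{3} = \frac{388}{3} \approx 129.33$)
$T{\left(-13 \right)} - 96 K = 23 \sqrt{-13} - 12416 = 23 i \sqrt{13} - 12416 = -12416 + 23 i \sqrt{13}$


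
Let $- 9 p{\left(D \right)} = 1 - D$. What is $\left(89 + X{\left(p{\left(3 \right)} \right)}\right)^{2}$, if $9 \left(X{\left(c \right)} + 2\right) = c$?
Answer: $\frac{49688401}{6561} \approx 7573.3$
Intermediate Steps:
$p{\left(D \right)} = - \frac{1}{9} + \frac{D}{9}$ ($p{\left(D \right)} = - \frac{1 - D}{9} = - \frac{1}{9} + \frac{D}{9}$)
$X{\left(c \right)} = -2 + \frac{c}{9}$
$\left(89 + X{\left(p{\left(3 \right)} \right)}\right)^{2} = \left(89 - \left(2 - \frac{- \frac{1}{9} + \frac{1}{9} \cdot 3}{9}\right)\right)^{2} = \left(89 - \left(2 - \frac{- \frac{1}{9} + \frac{1}{3}}{9}\right)\right)^{2} = \left(89 + \left(-2 + \frac{1}{9} \cdot \frac{2}{9}\right)\right)^{2} = \left(89 + \left(-2 + \frac{2}{81}\right)\right)^{2} = \left(89 - \frac{160}{81}\right)^{2} = \left(\frac{7049}{81}\right)^{2} = \frac{49688401}{6561}$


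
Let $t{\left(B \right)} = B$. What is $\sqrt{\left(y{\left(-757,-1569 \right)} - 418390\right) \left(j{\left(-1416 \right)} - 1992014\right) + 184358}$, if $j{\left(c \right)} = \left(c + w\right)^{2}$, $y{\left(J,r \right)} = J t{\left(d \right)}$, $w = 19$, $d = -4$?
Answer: $4 \sqrt{1048930373} \approx 1.2955 \cdot 10^{5}$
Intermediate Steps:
$y{\left(J,r \right)} = - 4 J$ ($y{\left(J,r \right)} = J \left(-4\right) = - 4 J$)
$j{\left(c \right)} = \left(19 + c\right)^{2}$ ($j{\left(c \right)} = \left(c + 19\right)^{2} = \left(19 + c\right)^{2}$)
$\sqrt{\left(y{\left(-757,-1569 \right)} - 418390\right) \left(j{\left(-1416 \right)} - 1992014\right) + 184358} = \sqrt{\left(\left(-4\right) \left(-757\right) - 418390\right) \left(\left(19 - 1416\right)^{2} - 1992014\right) + 184358} = \sqrt{\left(3028 - 418390\right) \left(\left(-1397\right)^{2} - 1992014\right) + 184358} = \sqrt{- 415362 \left(1951609 - 1992014\right) + 184358} = \sqrt{\left(-415362\right) \left(-40405\right) + 184358} = \sqrt{16782701610 + 184358} = \sqrt{16782885968} = 4 \sqrt{1048930373}$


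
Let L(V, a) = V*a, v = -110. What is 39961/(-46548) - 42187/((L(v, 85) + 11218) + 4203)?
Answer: -2206323707/282592908 ≈ -7.8074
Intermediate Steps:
39961/(-46548) - 42187/((L(v, 85) + 11218) + 4203) = 39961/(-46548) - 42187/((-110*85 + 11218) + 4203) = 39961*(-1/46548) - 42187/((-9350 + 11218) + 4203) = -39961/46548 - 42187/(1868 + 4203) = -39961/46548 - 42187/6071 = -2206323707/282592908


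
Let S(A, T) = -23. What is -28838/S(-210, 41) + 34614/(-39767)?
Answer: 49826288/39767 ≈ 1253.0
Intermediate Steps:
-28838/S(-210, 41) + 34614/(-39767) = -28838/(-23) + 34614/(-39767) = -28838*(-1/23) + 34614*(-1/39767) = 28838/23 - 34614/39767 = 49826288/39767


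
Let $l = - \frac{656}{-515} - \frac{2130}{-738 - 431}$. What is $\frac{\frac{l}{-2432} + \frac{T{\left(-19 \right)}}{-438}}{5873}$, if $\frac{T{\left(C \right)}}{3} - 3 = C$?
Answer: $\frac{5788567269}{313861594034240} \approx 1.8443 \cdot 10^{-5}$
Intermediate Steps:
$T{\left(C \right)} = 9 + 3 C$
$l = \frac{1863814}{602035}$ ($l = \left(-656\right) \left(- \frac{1}{515}\right) - \frac{2130}{-1169} = \frac{656}{515} - - \frac{2130}{1169} = \frac{656}{515} + \frac{2130}{1169} = \frac{1863814}{602035} \approx 3.0959$)
$\frac{\frac{l}{-2432} + \frac{T{\left(-19 \right)}}{-438}}{5873} = \frac{\frac{1863814}{602035 \left(-2432\right)} + \frac{9 + 3 \left(-19\right)}{-438}}{5873} = \left(\frac{1863814}{602035} \left(- \frac{1}{2432}\right) + \left(9 - 57\right) \left(- \frac{1}{438}\right)\right) \frac{1}{5873} = \left(- \frac{931907}{732074560} - - \frac{8}{73}\right) \frac{1}{5873} = \left(- \frac{931907}{732074560} + \frac{8}{73}\right) \frac{1}{5873} = \frac{5788567269}{53441442880} \cdot \frac{1}{5873} = \frac{5788567269}{313861594034240}$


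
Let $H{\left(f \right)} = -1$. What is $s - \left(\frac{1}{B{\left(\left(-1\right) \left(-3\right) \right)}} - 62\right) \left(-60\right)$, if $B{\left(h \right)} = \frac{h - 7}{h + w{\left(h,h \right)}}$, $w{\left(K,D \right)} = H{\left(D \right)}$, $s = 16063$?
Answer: $12313$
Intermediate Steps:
$w{\left(K,D \right)} = -1$
$B{\left(h \right)} = \frac{-7 + h}{-1 + h}$ ($B{\left(h \right)} = \frac{h - 7}{h - 1} = \frac{-7 + h}{-1 + h}$)
$s - \left(\frac{1}{B{\left(\left(-1\right) \left(-3\right) \right)}} - 62\right) \left(-60\right) = 16063 - \left(\frac{1}{\frac{1}{-1 - -3} \left(-7 - -3\right)} - 62\right) \left(-60\right) = 16063 - \left(\frac{1}{\frac{1}{-1 + 3} \left(-7 + 3\right)} - 62\right) \left(-60\right) = 16063 - \left(\frac{1}{\frac{1}{2} \left(-4\right)} - 62\right) \left(-60\right) = 16063 - \left(\frac{1}{-2} - 62\right) \left(-60\right) = 16063 - \left(- \frac{1}{2} - 62\right) \left(-60\right) = 16063 - \left(- \frac{125}{2}\right) \left(-60\right) = 16063 - 3750 = 12313$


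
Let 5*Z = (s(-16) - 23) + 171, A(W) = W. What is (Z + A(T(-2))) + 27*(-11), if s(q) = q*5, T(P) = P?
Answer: -1427/5 ≈ -285.40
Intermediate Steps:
s(q) = 5*q
Z = 68/5 (Z = ((5*(-16) - 23) + 171)/5 = ((-80 - 23) + 171)/5 = (-103 + 171)/5 = (1/5)*68 = 68/5 ≈ 13.600)
(Z + A(T(-2))) + 27*(-11) = (68/5 - 2) + 27*(-11) = 58/5 - 297 = -1427/5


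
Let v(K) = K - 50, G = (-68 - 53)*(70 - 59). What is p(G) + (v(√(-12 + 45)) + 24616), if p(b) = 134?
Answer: 24700 + √33 ≈ 24706.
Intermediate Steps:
G = -1331 (G = -121*11 = -1331)
v(K) = -50 + K
p(G) + (v(√(-12 + 45)) + 24616) = 134 + ((-50 + √(-12 + 45)) + 24616) = 134 + ((-50 + √33) + 24616) = 134 + (24566 + √33) = 24700 + √33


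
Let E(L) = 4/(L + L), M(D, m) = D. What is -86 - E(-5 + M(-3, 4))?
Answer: -343/4 ≈ -85.750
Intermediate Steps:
E(L) = 2/L (E(L) = 4/((2*L)) = 4*(1/(2*L)) = 2/L)
-86 - E(-5 + M(-3, 4)) = -86 - 2/(-5 - 3) = -86 - 2/(-8) = -86 - 2*(-1)/8 = -86 - 1*(-¼) = -86 + ¼ = -343/4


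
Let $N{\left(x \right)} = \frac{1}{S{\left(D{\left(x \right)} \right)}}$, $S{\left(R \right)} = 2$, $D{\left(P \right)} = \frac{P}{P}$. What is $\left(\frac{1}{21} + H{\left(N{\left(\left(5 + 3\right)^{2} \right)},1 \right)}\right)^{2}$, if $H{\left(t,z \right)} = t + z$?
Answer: $\frac{4225}{1764} \approx 2.3951$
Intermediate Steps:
$D{\left(P \right)} = 1$
$N{\left(x \right)} = \frac{1}{2}$
$\left(\frac{1}{21} + H{\left(N{\left(\left(5 + 3\right)^{2} \right)},1 \right)}\right)^{2} = \left(\frac{1}{21} + \left(\frac{1}{2} + 1\right)\right)^{2} = \left(\frac{1}{21} + \frac{3}{2}\right)^{2} = \left(\frac{65}{42}\right)^{2} = \frac{4225}{1764}$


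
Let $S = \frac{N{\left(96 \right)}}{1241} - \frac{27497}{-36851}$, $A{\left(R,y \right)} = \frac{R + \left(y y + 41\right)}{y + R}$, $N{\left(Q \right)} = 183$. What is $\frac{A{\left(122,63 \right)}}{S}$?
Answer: $\frac{94482500006}{3780244675} \approx 24.994$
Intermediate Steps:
$A{\left(R,y \right)} = \frac{41 + R + y^{2}}{R + y}$ ($A{\left(R,y \right)} = \frac{R + \left(y^{2} + 41\right)}{R + y} = \frac{R + \left(41 + y^{2}\right)}{R + y} = \frac{41 + R + y^{2}}{R + y}$)
$S = \frac{40867510}{45732091}$ ($S = \frac{183}{1241} - \frac{27497}{-36851} = 183 \cdot \frac{1}{1241} - - \frac{27497}{36851} = \frac{183}{1241} + \frac{27497}{36851} = \frac{40867510}{45732091} \approx 0.89363$)
$\frac{A{\left(122,63 \right)}}{S} = \frac{\frac{1}{122 + 63} \left(41 + 122 + 63^{2}\right)}{\frac{40867510}{45732091}} = \frac{41 + 122 + 3969}{185} \cdot \frac{45732091}{40867510} = \frac{1}{185} \cdot 4132 \cdot \frac{45732091}{40867510} = \frac{4132}{185} \cdot \frac{45732091}{40867510} = \frac{94482500006}{3780244675}$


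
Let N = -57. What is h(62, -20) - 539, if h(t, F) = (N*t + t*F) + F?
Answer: -5333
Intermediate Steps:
h(t, F) = F - 57*t + F*t (h(t, F) = (-57*t + t*F) + F = (-57*t + F*t) + F = F - 57*t + F*t)
h(62, -20) - 539 = (-20 - 57*62 - 20*62) - 539 = (-20 - 3534 - 1240) - 539 = -4794 - 539 = -5333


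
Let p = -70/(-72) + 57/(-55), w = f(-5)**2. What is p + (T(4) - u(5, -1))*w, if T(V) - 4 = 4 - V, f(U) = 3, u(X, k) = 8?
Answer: -71407/1980 ≈ -36.064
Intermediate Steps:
T(V) = 8 - V (T(V) = 4 + (4 - V) = 8 - V)
w = 9 (w = 3**2 = 9)
p = -127/1980 (p = -70*(-1/72) + 57*(-1/55) = 35/36 - 57/55 = -127/1980 ≈ -0.064141)
p + (T(4) - u(5, -1))*w = -127/1980 + ((8 - 1*4) - 1*8)*9 = -127/1980 + ((8 - 4) - 8)*9 = -127/1980 + (4 - 8)*9 = -127/1980 - 4*9 = -127/1980 - 36 = -71407/1980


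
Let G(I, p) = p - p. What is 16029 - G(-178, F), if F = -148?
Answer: 16029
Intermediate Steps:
G(I, p) = 0
16029 - G(-178, F) = 16029 - 1*0 = 16029 + 0 = 16029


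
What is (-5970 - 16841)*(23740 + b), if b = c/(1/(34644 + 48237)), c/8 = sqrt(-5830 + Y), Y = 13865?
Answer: -541533140 - 15124787928*sqrt(8035) ≈ -1.3563e+12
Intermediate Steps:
c = 8*sqrt(8035) (c = 8*sqrt(-5830 + 13865) = 8*sqrt(8035) ≈ 717.11)
b = 663048*sqrt(8035) (b = (8*sqrt(8035))/(1/(34644 + 48237)) = (8*sqrt(8035))/(1/82881) = (8*sqrt(8035))*82881 = 663048*sqrt(8035) ≈ 5.9434e+7)
(-5970 - 16841)*(23740 + b) = (-5970 - 16841)*(23740 + 663048*sqrt(8035)) = -22811*(23740 + 663048*sqrt(8035)) = -541533140 - 15124787928*sqrt(8035)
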